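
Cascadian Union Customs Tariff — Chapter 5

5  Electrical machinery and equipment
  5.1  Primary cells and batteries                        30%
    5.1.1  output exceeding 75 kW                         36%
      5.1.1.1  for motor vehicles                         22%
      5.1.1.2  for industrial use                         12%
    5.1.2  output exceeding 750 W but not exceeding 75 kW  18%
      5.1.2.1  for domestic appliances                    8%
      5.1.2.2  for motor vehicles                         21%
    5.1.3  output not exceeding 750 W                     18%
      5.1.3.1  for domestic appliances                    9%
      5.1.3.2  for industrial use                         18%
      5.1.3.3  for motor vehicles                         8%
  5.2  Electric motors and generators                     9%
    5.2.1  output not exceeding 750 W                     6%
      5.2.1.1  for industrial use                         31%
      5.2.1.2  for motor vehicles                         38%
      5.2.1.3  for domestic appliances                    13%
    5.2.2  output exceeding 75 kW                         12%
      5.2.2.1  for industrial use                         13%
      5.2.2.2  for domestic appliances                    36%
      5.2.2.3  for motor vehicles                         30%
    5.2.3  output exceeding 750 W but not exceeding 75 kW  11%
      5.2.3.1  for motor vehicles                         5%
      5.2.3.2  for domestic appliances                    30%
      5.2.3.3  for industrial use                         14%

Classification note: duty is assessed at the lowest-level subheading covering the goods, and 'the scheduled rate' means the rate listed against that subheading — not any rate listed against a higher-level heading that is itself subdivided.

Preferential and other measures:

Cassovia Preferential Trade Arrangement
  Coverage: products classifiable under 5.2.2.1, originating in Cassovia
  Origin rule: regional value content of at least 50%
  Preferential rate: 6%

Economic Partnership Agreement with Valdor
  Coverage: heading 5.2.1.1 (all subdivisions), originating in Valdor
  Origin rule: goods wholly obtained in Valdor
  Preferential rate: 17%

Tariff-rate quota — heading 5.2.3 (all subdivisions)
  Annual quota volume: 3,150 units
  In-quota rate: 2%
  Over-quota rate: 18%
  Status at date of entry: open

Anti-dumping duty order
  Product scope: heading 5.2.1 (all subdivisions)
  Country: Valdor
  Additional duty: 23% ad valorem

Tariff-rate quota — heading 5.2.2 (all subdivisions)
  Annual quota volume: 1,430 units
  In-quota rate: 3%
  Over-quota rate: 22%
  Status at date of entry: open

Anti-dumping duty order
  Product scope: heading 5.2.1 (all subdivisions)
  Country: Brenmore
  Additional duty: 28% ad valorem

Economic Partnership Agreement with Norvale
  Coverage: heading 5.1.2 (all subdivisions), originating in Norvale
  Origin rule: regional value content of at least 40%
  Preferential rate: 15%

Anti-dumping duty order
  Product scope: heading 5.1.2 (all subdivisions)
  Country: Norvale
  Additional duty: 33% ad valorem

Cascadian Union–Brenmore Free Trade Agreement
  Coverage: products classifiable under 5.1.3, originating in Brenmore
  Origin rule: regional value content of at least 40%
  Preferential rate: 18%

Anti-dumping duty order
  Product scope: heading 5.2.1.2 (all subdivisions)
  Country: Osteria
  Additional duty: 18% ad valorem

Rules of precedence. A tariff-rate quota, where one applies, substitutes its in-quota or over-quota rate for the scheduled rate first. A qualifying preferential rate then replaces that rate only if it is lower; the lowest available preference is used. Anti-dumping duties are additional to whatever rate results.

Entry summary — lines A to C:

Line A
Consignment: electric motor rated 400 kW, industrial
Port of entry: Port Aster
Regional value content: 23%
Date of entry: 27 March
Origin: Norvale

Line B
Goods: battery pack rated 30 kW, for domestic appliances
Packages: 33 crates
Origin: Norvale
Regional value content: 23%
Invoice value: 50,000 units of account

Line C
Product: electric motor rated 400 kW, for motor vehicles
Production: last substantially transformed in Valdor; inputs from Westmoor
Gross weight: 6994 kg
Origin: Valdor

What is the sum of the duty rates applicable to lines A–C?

47%

Line A: electric motor → 5.2; rated 400 kW → 5.2.2; industrial → 5.2.2.1. Scheduled 13%. quota on 5.2.2 open → in-quota 3%; Norvale agreement on 5.1.2: 5.2.2.1 not covered. → 3%.
Line B: battery pack → 5.1; rated 30 kW → 5.1.2; for domestic appliances → 5.1.2.1. Scheduled 8%. Norvale agreement on 5.1.2: RVC < 40%; anti-dumping (Norvale, 5.1.2): +33%; total 8% + 33% = 41%. → 41%.
Line C: electric motor → 5.2; rated 400 kW → 5.2.2; for motor vehicles → 5.2.2.3. Scheduled 30%. quota on 5.2.2 open → in-quota 3%; Valdor agreement on 5.2.1.1: 5.2.2.3 not covered. → 3%.
Sum: 3% + 41% + 3% = 47%.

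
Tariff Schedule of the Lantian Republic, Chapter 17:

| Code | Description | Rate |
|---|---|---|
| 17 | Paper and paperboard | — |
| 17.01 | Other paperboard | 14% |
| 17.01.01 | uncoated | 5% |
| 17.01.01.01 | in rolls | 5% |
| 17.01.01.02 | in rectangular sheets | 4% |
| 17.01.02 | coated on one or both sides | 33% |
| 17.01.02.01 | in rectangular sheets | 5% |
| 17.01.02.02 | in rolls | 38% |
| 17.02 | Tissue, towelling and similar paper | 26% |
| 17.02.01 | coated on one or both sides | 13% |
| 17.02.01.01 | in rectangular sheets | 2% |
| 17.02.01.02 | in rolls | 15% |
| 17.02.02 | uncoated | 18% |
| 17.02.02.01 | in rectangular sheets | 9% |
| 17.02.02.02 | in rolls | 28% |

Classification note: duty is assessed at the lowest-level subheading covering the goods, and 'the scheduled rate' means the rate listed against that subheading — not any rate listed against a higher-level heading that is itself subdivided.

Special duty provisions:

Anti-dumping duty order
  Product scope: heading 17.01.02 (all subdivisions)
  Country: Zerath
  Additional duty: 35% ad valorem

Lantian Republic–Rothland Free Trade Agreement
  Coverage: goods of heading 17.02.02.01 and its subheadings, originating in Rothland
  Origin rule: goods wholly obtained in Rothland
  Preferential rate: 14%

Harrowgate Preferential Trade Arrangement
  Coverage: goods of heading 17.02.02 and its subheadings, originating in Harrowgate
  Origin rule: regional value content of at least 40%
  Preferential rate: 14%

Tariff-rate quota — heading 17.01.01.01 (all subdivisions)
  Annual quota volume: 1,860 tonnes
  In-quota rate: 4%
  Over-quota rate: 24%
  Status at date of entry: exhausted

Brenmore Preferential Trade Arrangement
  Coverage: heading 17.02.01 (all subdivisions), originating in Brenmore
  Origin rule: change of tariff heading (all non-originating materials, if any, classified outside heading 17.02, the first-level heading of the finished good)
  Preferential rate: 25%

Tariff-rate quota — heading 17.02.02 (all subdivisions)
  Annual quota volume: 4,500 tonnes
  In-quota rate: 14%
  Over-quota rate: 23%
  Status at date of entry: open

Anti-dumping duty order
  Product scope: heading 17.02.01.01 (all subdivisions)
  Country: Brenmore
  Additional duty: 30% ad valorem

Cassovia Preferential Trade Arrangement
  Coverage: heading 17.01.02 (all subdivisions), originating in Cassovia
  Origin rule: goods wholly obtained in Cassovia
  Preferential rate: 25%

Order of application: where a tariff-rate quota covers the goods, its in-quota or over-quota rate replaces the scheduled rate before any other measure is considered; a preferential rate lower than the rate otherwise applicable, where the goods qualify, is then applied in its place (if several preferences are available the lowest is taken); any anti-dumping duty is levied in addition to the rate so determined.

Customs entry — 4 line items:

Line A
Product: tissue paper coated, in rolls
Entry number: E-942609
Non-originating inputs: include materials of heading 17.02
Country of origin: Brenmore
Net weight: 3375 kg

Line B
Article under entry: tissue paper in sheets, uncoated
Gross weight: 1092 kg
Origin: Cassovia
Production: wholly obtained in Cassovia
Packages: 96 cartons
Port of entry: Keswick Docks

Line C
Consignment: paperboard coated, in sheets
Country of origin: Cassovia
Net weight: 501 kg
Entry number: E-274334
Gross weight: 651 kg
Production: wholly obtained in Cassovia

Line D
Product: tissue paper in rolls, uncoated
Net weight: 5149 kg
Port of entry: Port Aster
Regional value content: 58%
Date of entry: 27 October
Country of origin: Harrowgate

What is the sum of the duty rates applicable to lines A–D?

48%

Line A: tissue paper → 17.02; coated → 17.02.01; in rolls → 17.02.01.02. Scheduled 15%. Brenmore agreement on 17.02.01: CTH not met. → 15%.
Line B: tissue paper → 17.02; uncoated → 17.02.02; in sheets → 17.02.02.01. Scheduled 9%. quota on 17.02.02 open → in-quota 14%; Cassovia agreement on 17.01.02: 17.02.02.01 not covered. → 14%.
Line C: paperboard → 17.01; coated → 17.01.02; in sheets → 17.01.02.01. Scheduled 5%. Cassovia agreement on 17.01.02: wholly obtained → 25% available; preference 25% not lower than 5% → no reduction. → 5%.
Line D: tissue paper → 17.02; uncoated → 17.02.02; in rolls → 17.02.02.02. Scheduled 28%. quota on 17.02.02 open → in-quota 14%; Harrowgate agreement on 17.02.02: RVC ≥ 40% → 14% available; preference 14% not lower than 14% → no reduction. → 14%.
Sum: 15% + 14% + 5% + 14% = 48%.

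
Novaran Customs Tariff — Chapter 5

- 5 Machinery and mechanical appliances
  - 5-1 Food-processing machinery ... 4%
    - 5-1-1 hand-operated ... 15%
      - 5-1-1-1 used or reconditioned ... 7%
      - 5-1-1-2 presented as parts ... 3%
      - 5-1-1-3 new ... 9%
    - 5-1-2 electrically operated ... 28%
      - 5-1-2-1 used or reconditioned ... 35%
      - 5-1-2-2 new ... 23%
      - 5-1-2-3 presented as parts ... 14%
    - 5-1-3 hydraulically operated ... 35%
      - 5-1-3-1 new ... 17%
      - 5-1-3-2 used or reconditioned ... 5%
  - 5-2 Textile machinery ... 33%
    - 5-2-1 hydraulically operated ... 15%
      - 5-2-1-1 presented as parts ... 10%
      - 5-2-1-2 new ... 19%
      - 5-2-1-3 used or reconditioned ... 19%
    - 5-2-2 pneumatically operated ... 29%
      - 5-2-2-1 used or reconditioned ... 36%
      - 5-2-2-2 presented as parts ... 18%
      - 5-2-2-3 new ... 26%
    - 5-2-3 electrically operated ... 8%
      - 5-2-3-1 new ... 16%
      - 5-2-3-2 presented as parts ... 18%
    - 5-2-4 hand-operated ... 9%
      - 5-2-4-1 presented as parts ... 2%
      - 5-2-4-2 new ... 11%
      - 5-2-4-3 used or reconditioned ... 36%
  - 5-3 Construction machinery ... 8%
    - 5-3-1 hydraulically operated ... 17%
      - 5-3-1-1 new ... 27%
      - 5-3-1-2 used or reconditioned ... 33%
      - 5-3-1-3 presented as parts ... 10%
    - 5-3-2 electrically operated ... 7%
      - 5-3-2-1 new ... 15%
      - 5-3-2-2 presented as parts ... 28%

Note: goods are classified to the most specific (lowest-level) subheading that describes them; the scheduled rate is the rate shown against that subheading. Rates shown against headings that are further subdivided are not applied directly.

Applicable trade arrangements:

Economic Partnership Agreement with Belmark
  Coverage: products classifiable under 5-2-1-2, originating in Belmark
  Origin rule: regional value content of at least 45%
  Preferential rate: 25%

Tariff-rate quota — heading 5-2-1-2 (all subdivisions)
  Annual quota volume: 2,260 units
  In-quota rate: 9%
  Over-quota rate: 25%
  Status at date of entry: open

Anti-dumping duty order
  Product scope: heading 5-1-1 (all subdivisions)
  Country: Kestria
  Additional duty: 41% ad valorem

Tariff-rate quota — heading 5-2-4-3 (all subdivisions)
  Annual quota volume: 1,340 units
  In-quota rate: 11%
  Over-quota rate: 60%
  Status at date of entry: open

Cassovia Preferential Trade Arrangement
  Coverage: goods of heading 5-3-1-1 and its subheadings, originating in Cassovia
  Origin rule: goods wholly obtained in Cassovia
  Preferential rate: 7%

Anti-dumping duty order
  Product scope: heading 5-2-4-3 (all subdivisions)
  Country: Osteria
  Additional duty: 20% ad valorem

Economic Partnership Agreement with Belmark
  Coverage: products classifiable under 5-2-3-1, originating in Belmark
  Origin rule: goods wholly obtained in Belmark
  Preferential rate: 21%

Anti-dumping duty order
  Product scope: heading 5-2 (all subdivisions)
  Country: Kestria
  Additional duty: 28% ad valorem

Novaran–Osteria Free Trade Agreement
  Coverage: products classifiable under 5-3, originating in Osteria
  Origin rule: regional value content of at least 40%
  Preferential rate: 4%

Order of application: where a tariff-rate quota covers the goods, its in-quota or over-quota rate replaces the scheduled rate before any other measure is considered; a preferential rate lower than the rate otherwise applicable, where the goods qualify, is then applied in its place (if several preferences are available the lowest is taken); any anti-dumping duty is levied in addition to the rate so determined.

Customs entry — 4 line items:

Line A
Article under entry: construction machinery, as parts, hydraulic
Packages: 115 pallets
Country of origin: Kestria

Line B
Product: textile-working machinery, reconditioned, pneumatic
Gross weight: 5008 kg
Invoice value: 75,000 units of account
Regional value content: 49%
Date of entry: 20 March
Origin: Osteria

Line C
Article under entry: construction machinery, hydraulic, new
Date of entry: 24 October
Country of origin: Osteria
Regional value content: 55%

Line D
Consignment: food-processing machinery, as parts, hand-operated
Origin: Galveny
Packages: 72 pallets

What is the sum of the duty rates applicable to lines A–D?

Line A: construction → 5-3; hydraulic → 5-3-1; as parts → 5-3-1-3. Scheduled 10%. No special measure applies. → 10%.
Line B: textile-working → 5-2; pneumatic → 5-2-2; reconditioned → 5-2-2-1. Scheduled 36%. Osteria agreement on 5-3: 5-2-2-1 not covered. → 36%.
Line C: construction → 5-3; hydraulic → 5-3-1; new → 5-3-1-1. Scheduled 27%. Osteria agreement on 5-3: RVC ≥ 40% → 4% available; preferential 4%. → 4%.
Line D: food-processing → 5-1; hand-operated → 5-1-1; as parts → 5-1-1-2. Scheduled 3%. No special measure applies. → 3%.
Sum: 10% + 36% + 4% + 3% = 53%.

53%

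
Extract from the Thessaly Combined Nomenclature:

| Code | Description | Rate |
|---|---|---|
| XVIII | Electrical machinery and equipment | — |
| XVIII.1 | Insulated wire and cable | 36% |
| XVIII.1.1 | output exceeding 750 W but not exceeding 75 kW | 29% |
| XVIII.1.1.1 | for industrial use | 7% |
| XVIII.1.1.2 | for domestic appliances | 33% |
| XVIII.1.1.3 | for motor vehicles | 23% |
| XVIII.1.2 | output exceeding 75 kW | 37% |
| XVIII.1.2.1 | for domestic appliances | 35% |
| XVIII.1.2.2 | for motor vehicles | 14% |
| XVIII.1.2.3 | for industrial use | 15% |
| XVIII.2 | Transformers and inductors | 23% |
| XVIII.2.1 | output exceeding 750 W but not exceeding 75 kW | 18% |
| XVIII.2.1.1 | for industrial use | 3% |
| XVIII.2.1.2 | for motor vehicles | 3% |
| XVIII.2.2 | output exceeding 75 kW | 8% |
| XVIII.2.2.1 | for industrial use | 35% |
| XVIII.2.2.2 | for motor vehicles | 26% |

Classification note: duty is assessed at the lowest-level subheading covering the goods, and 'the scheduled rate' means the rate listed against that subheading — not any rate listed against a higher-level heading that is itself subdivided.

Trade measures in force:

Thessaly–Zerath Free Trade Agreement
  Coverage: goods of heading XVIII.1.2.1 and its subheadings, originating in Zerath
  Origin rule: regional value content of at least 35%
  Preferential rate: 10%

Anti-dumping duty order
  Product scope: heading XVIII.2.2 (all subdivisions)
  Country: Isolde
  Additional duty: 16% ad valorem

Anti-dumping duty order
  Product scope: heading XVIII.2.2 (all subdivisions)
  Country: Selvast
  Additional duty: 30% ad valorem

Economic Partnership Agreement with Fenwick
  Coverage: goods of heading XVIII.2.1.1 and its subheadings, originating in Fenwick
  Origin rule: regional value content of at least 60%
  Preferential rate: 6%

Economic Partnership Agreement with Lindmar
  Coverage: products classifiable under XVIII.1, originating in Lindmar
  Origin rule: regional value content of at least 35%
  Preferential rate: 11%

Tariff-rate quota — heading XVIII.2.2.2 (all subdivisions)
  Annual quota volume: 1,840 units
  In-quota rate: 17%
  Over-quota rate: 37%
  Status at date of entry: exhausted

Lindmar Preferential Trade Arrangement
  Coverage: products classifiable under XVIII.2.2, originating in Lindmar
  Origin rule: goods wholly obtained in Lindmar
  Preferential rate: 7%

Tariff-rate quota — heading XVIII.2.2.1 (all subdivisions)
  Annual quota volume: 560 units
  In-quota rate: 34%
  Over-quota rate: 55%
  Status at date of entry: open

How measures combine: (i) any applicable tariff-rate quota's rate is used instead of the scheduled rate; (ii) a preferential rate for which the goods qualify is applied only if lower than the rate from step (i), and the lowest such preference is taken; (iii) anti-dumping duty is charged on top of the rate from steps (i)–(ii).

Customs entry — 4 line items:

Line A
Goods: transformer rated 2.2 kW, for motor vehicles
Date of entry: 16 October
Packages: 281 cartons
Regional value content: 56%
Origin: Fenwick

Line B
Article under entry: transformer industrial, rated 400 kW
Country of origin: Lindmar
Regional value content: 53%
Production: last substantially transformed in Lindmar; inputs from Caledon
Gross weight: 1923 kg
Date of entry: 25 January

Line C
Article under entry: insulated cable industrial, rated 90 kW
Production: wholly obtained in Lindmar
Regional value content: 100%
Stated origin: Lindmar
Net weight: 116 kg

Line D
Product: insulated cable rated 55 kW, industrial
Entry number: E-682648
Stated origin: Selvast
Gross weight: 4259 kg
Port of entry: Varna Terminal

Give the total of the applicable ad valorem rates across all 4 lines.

55%

Line A: transformer → XVIII.2; rated 2.2 kW → XVIII.2.1; for motor vehicles → XVIII.2.1.2. Scheduled 3%. Fenwick agreement on XVIII.2.1.1: XVIII.2.1.2 not covered. → 3%.
Line B: transformer → XVIII.2; rated 400 kW → XVIII.2.2; industrial → XVIII.2.2.1. Scheduled 35%. quota on XVIII.2.2.1 open → in-quota 34%; Lindmar agreement on XVIII.1: XVIII.2.2.1 not covered; Lindmar agreement on XVIII.2.2: not wholly obtained. → 34%.
Line C: insulated cable → XVIII.1; rated 90 kW → XVIII.1.2; industrial → XVIII.1.2.3. Scheduled 15%. Lindmar agreement on XVIII.1: RVC ≥ 35% → 11% available; Lindmar agreement on XVIII.2.2: XVIII.1.2.3 not covered; preferential 11%. → 11%.
Line D: insulated cable → XVIII.1; rated 55 kW → XVIII.1.1; industrial → XVIII.1.1.1. Scheduled 7%. No special measure applies. → 7%.
Sum: 3% + 34% + 11% + 7% = 55%.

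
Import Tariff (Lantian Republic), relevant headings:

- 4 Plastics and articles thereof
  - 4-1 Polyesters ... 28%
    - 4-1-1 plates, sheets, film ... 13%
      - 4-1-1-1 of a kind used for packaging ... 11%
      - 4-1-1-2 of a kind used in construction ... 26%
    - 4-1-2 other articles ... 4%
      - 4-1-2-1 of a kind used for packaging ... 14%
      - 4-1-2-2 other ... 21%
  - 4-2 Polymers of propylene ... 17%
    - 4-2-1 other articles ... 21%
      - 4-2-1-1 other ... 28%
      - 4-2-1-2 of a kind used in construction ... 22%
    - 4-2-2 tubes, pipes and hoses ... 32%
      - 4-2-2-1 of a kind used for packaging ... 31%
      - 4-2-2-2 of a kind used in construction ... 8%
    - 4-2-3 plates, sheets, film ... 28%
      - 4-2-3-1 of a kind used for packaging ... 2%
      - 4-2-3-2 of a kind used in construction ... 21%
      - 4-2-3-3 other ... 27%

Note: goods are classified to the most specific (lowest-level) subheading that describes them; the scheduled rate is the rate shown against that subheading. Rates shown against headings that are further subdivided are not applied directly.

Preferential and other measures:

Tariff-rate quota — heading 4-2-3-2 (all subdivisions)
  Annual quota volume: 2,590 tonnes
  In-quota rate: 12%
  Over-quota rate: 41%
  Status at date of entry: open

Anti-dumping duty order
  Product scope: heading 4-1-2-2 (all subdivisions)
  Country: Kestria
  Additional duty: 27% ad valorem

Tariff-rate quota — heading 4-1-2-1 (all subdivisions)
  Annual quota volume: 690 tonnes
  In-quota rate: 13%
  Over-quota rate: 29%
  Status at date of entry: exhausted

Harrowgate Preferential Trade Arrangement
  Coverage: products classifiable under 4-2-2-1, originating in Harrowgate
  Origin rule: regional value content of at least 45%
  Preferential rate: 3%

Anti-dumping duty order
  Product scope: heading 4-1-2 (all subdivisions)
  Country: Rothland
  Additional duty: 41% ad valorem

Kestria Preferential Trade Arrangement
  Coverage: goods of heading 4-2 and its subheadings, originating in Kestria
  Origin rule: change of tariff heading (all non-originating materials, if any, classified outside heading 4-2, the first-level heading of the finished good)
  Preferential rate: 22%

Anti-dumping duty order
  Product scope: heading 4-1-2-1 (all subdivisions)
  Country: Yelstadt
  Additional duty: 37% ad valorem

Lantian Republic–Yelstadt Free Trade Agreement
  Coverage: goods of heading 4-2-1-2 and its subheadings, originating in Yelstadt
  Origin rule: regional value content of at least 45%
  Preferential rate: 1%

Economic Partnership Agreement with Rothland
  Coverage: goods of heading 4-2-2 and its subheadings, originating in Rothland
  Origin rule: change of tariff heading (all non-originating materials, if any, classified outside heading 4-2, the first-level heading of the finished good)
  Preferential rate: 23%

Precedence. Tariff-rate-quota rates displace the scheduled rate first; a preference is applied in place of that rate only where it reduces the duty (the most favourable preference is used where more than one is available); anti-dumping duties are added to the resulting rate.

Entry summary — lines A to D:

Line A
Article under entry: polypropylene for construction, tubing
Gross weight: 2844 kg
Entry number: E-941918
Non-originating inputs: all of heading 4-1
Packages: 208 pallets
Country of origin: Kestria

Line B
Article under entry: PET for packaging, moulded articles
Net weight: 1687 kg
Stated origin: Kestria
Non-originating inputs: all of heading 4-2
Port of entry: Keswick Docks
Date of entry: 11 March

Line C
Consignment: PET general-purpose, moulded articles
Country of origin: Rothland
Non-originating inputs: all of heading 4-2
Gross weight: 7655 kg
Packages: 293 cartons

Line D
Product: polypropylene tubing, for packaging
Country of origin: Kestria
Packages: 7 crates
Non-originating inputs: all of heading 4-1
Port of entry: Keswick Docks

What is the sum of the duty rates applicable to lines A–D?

121%

Line A: polypropylene → 4-2; tubing → 4-2-2; for construction → 4-2-2-2. Scheduled 8%. Kestria agreement on 4-2: CTH met → 22% available; preference 22% not lower than 8% → no reduction. → 8%.
Line B: PET → 4-1; moulded articles → 4-1-2; for packaging → 4-1-2-1. Scheduled 14%. quota on 4-1-2-1 exhausted → over-quota 29%; Kestria agreement on 4-2: 4-1-2-1 not covered. → 29%.
Line C: PET → 4-1; moulded articles → 4-1-2; general-purpose → 4-1-2-2. Scheduled 21%. Rothland agreement on 4-2-2: 4-1-2-2 not covered; anti-dumping (Rothland, 4-1-2): +41%; total 21% + 41% = 62%. → 62%.
Line D: polypropylene → 4-2; tubing → 4-2-2; for packaging → 4-2-2-1. Scheduled 31%. Kestria agreement on 4-2: CTH met → 22% available; preferential 22%. → 22%.
Sum: 8% + 29% + 62% + 22% = 121%.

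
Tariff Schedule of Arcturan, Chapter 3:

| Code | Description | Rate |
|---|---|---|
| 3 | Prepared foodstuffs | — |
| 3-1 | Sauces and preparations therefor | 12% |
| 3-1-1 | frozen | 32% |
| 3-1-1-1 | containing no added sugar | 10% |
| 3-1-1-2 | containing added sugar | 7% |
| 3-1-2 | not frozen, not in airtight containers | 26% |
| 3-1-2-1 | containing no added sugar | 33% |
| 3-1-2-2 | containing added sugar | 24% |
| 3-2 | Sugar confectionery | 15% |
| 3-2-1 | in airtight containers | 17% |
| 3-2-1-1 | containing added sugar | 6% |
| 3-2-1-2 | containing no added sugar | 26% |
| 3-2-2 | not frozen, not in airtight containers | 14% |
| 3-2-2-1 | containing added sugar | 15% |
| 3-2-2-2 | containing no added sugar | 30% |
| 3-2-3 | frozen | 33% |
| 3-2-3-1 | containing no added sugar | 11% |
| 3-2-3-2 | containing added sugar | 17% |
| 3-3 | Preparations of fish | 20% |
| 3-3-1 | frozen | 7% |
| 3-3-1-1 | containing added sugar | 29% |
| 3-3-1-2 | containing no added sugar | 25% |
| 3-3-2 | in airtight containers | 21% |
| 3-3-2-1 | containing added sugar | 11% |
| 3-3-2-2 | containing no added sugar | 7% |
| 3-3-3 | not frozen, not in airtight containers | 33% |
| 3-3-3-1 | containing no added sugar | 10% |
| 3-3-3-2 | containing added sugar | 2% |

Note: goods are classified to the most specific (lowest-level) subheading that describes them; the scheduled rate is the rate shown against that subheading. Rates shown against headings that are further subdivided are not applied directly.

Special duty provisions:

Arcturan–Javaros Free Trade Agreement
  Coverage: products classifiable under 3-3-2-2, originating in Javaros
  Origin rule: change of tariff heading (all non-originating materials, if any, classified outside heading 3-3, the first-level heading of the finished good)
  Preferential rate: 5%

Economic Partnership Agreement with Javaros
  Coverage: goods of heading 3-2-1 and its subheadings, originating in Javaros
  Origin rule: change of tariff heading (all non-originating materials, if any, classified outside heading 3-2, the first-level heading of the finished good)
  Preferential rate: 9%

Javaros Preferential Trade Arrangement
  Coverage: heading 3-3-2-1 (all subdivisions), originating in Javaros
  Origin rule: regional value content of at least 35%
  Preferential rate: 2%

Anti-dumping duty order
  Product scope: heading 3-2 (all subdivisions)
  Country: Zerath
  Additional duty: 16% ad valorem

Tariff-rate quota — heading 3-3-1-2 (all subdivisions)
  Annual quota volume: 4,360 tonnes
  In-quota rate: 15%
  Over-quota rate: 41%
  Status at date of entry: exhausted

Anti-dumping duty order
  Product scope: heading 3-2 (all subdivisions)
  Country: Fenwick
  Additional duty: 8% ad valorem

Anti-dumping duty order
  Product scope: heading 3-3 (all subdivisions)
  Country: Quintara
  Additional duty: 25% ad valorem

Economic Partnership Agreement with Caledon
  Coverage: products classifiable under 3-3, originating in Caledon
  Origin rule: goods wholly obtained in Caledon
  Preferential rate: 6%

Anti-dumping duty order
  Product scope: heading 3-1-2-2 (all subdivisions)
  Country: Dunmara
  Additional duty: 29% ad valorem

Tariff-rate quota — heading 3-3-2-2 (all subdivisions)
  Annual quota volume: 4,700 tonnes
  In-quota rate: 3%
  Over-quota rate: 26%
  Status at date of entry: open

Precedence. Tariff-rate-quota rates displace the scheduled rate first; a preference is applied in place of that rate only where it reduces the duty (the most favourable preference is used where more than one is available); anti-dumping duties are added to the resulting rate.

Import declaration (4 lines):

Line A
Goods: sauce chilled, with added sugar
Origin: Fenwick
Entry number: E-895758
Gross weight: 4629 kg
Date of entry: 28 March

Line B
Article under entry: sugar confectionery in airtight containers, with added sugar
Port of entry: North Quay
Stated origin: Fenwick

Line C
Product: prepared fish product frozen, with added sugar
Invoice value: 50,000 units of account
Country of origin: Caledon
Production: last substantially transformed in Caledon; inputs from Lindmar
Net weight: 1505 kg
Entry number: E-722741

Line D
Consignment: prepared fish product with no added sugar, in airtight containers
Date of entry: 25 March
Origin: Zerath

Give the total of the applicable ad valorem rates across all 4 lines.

Line A: sauce → 3-1; chilled → 3-1-2; with added sugar → 3-1-2-2. Scheduled 24%. No special measure applies. → 24%.
Line B: sugar confectionery → 3-2; in airtight containers → 3-2-1; with added sugar → 3-2-1-1. Scheduled 6%. anti-dumping (Fenwick, 3-2): +8%; total 6% + 8% = 14%. → 14%.
Line C: prepared fish product → 3-3; frozen → 3-3-1; with added sugar → 3-3-1-1. Scheduled 29%. Caledon agreement on 3-3: not wholly obtained. → 29%.
Line D: prepared fish product → 3-3; in airtight containers → 3-3-2; with no added sugar → 3-3-2-2. Scheduled 7%. quota on 3-3-2-2 open → in-quota 3%. → 3%.
Sum: 24% + 14% + 29% + 3% = 70%.

70%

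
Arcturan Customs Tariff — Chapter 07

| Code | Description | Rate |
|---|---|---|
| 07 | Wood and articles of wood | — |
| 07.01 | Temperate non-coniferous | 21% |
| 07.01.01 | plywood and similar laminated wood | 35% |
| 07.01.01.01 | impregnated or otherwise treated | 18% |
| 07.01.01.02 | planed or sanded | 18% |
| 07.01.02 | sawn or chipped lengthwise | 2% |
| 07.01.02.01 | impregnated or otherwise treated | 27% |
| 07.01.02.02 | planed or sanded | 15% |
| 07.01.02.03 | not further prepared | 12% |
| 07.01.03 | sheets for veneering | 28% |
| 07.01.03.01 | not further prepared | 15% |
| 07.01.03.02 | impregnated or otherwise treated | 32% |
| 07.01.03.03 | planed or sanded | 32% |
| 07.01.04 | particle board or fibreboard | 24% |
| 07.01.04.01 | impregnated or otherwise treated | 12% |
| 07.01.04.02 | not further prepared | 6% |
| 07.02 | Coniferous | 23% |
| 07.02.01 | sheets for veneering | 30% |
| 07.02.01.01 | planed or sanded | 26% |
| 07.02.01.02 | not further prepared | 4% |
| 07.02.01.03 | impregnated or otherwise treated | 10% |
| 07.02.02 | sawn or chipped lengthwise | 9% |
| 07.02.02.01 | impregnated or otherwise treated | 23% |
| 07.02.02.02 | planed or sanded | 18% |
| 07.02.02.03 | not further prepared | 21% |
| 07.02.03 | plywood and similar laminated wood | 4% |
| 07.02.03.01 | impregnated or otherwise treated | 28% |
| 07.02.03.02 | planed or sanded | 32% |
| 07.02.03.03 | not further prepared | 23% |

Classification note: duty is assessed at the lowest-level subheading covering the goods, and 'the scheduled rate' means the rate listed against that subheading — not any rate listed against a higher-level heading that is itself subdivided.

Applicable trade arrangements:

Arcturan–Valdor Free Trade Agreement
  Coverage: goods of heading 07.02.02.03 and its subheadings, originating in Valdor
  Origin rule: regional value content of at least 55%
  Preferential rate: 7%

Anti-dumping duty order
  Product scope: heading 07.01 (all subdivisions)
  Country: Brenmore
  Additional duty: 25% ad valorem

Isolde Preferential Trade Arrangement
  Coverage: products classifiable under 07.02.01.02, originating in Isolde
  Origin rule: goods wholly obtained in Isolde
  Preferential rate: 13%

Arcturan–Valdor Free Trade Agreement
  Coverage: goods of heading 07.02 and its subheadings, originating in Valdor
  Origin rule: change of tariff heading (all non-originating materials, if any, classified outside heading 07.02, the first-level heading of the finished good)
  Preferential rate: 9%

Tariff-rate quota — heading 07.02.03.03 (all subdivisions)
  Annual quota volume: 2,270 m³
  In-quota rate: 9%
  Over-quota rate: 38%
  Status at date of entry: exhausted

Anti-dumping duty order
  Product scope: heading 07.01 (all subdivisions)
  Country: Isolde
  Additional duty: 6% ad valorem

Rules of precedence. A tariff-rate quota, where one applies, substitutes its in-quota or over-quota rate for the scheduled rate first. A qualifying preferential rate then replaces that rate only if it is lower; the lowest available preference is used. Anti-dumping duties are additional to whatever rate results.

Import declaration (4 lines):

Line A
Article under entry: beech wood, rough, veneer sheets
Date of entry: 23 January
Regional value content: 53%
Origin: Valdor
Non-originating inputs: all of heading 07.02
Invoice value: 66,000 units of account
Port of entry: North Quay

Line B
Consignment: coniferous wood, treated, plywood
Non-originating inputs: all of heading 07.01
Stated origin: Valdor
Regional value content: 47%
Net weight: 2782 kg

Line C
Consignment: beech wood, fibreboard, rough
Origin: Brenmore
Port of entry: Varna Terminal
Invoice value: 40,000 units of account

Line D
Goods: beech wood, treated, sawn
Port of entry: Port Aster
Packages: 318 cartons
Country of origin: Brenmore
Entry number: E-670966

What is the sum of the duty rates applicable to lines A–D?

107%

Line A: beech → 07.01; veneer sheets → 07.01.03; rough → 07.01.03.01. Scheduled 15%. Valdor agreement on 07.02.02.03: 07.01.03.01 not covered; Valdor agreement on 07.02: 07.01.03.01 not covered. → 15%.
Line B: coniferous → 07.02; plywood → 07.02.03; treated → 07.02.03.01. Scheduled 28%. Valdor agreement on 07.02.02.03: 07.02.03.01 not covered; Valdor agreement on 07.02: CTH met → 9% available; preferential 9%. → 9%.
Line C: beech → 07.01; fibreboard → 07.01.04; rough → 07.01.04.02. Scheduled 6%. anti-dumping (Brenmore, 07.01): +25%; total 6% + 25% = 31%. → 31%.
Line D: beech → 07.01; sawn → 07.01.02; treated → 07.01.02.01. Scheduled 27%. anti-dumping (Brenmore, 07.01): +25%; total 27% + 25% = 52%. → 52%.
Sum: 15% + 9% + 31% + 52% = 107%.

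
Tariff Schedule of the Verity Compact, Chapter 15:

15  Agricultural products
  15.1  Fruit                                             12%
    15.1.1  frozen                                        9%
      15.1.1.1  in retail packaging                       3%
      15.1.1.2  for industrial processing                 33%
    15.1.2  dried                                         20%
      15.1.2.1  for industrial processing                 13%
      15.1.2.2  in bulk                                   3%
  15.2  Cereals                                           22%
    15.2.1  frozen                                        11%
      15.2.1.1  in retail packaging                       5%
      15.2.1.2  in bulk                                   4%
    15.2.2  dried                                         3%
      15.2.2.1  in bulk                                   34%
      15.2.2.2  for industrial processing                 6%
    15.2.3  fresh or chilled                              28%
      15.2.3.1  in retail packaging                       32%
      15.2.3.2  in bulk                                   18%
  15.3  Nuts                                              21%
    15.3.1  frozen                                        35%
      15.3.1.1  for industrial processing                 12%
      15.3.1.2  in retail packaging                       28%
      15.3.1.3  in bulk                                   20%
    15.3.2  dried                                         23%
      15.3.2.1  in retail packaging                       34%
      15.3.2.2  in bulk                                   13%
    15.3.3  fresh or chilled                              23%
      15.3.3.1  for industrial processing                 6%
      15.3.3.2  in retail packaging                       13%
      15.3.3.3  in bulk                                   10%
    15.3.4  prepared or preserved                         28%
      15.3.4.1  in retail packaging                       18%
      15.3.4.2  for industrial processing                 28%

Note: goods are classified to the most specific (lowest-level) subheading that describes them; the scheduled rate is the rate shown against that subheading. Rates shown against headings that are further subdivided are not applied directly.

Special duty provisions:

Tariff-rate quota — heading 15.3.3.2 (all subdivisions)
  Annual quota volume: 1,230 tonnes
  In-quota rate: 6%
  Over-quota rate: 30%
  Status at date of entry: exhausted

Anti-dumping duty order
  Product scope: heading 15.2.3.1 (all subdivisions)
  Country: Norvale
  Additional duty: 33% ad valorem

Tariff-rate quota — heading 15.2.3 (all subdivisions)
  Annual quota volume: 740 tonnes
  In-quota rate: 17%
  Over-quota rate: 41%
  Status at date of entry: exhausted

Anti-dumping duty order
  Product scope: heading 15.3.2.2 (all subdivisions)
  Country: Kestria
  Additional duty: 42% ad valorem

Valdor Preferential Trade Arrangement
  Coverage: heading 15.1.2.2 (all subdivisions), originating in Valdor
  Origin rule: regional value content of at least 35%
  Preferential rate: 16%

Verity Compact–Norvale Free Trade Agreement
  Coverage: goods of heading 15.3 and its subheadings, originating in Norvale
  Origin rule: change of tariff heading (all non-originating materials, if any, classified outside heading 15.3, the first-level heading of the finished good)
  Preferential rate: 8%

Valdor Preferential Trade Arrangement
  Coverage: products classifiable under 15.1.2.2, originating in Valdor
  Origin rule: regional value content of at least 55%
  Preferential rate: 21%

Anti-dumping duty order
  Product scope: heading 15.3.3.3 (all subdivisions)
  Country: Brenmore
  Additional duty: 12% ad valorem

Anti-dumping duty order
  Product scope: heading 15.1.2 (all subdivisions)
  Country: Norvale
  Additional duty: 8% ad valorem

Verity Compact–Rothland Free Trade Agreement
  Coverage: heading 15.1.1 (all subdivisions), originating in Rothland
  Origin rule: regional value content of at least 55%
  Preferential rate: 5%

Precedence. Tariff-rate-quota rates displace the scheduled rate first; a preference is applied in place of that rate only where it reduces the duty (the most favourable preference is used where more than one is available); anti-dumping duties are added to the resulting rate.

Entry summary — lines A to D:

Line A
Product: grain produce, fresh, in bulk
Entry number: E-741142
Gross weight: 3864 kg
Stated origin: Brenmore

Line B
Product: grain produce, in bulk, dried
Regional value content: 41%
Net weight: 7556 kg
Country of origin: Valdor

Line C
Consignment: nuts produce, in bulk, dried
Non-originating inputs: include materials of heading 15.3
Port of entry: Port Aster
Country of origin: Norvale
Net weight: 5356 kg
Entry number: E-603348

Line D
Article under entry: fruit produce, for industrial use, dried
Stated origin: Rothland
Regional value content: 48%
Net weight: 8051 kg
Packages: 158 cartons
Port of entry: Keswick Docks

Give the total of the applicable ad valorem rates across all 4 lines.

101%

Line A: grain → 15.2; fresh → 15.2.3; in bulk → 15.2.3.2. Scheduled 18%. quota on 15.2.3 exhausted → over-quota 41%. → 41%.
Line B: grain → 15.2; dried → 15.2.2; in bulk → 15.2.2.1. Scheduled 34%. Valdor agreement on 15.1.2.2: 15.2.2.1 not covered; Valdor agreement on 15.1.2.2: 15.2.2.1 not covered. → 34%.
Line C: nuts → 15.3; dried → 15.3.2; in bulk → 15.3.2.2. Scheduled 13%. Norvale agreement on 15.3: CTH not met. → 13%.
Line D: fruit → 15.1; dried → 15.1.2; for industrial use → 15.1.2.1. Scheduled 13%. Rothland agreement on 15.1.1: 15.1.2.1 not covered. → 13%.
Sum: 41% + 34% + 13% + 13% = 101%.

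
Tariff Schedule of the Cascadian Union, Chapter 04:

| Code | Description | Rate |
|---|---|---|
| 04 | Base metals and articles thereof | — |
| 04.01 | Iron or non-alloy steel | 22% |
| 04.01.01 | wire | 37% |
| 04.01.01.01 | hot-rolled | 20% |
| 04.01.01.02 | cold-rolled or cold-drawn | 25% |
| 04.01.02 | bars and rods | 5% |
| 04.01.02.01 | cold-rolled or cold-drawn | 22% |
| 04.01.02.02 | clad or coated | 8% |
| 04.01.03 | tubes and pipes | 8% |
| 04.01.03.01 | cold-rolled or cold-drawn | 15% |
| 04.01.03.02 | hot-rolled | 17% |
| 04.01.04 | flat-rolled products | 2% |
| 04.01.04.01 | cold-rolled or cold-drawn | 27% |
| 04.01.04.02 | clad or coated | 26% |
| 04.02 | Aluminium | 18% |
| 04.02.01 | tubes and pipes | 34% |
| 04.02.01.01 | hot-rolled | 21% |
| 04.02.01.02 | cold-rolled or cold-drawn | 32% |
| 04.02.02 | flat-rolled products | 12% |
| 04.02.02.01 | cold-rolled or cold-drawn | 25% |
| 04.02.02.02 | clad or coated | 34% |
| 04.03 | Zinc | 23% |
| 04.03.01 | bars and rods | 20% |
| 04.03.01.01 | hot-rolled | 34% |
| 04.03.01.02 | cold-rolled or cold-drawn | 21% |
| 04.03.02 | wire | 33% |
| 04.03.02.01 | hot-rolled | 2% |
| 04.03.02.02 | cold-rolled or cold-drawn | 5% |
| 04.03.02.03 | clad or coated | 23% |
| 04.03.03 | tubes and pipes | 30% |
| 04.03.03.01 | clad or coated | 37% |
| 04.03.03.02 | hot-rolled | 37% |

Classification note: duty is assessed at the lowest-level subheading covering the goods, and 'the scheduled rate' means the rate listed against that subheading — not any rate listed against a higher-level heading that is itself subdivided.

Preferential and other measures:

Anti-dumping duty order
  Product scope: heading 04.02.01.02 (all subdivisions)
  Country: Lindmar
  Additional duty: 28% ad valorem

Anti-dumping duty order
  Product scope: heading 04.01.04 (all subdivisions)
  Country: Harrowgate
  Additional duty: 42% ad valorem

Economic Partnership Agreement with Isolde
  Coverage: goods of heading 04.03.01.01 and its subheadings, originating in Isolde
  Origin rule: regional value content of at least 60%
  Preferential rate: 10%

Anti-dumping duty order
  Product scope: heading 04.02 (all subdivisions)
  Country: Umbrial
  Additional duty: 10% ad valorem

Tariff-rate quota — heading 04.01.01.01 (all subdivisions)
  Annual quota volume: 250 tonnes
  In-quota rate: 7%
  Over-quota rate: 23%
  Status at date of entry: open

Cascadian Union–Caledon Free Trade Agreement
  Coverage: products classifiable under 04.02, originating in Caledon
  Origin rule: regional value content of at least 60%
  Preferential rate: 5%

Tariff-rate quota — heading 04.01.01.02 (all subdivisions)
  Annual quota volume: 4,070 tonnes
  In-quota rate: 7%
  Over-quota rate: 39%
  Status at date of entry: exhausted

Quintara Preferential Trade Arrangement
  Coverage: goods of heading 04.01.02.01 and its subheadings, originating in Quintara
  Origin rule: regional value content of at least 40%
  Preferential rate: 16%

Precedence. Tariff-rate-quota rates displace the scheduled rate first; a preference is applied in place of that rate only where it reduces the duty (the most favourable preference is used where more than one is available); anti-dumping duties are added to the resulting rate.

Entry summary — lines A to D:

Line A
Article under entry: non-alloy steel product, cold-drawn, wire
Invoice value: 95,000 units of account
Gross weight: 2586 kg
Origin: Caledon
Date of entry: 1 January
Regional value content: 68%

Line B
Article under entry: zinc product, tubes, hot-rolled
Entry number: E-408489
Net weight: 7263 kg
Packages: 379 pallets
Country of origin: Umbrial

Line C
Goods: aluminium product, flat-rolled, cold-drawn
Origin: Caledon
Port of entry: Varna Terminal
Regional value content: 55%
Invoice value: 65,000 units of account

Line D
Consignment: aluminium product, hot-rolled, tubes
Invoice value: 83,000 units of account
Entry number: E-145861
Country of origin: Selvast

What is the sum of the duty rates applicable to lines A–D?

122%

Line A: non-alloy steel → 04.01; wire → 04.01.01; cold-drawn → 04.01.01.02. Scheduled 25%. quota on 04.01.01.02 exhausted → over-quota 39%; Caledon agreement on 04.02: 04.01.01.02 not covered. → 39%.
Line B: zinc → 04.03; tubes → 04.03.03; hot-rolled → 04.03.03.02. Scheduled 37%. No special measure applies. → 37%.
Line C: aluminium → 04.02; flat-rolled → 04.02.02; cold-drawn → 04.02.02.01. Scheduled 25%. Caledon agreement on 04.02: RVC < 60%. → 25%.
Line D: aluminium → 04.02; tubes → 04.02.01; hot-rolled → 04.02.01.01. Scheduled 21%. No special measure applies. → 21%.
Sum: 39% + 37% + 25% + 21% = 122%.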